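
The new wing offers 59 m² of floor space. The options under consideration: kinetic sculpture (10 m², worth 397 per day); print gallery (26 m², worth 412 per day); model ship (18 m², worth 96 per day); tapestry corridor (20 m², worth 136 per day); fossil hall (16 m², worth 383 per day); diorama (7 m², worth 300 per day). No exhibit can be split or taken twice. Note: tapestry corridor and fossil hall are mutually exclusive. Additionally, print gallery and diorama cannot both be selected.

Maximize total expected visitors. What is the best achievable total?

1192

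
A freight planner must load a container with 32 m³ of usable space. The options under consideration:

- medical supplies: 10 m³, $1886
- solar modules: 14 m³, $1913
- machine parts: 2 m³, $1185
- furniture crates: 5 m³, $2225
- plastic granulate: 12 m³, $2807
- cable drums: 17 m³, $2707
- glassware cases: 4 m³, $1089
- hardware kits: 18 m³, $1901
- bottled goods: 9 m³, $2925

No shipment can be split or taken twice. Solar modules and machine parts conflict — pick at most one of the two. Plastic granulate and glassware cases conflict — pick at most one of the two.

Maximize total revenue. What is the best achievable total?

9310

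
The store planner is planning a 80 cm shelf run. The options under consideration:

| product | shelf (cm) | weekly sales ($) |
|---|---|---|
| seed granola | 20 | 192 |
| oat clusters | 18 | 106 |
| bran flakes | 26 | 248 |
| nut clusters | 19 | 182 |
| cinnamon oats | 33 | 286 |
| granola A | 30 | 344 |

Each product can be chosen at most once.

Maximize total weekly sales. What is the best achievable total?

784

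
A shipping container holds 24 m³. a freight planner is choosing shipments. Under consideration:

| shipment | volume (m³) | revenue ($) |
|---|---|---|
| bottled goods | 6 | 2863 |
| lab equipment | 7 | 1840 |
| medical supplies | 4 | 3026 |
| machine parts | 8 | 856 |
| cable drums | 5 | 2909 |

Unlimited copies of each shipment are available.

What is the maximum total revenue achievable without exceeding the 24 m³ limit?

By revenue per m³: medical supplies 756.50, cable drums 581.80, bottled goods 477.17 lead.
The ratio ordering already packs tightly: 6×medical supplies, 24 m³, 18156.
No other feasible combination exceeds 18156.

18156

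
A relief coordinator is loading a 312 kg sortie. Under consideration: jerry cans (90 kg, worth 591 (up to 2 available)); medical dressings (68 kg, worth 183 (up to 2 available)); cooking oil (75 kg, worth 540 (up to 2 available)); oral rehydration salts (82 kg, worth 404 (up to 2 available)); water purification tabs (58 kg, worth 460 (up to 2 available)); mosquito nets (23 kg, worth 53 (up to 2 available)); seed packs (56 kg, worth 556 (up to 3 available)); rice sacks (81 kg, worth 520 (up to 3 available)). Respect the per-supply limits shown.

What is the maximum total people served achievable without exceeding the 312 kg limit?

2668

Density check — seed packs 9.93, water purification tabs 7.93, cooking oil 7.20, jerry cans 6.57 are the best per kg.
Taking the top-ratio supplies first gives 2×water purification tabs + mosquito nets + 3×seed packs for 2641 (307 kg).
The 81 kg tied up in water purification tabs and mosquito nets is better spent on cooking oil — total rises to 2668 (301 kg).
No other feasible combination exceeds 2668.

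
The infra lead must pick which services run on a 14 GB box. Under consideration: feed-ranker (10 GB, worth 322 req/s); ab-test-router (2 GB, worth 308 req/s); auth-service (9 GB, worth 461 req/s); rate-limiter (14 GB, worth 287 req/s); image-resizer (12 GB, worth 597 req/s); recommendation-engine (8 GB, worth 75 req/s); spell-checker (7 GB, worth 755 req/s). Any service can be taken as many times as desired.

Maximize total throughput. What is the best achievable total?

Taking 7×ab-test-router: 14 GB used, 2156 in throughput.
That's the maximum — no swap from here does better than 2156.

2156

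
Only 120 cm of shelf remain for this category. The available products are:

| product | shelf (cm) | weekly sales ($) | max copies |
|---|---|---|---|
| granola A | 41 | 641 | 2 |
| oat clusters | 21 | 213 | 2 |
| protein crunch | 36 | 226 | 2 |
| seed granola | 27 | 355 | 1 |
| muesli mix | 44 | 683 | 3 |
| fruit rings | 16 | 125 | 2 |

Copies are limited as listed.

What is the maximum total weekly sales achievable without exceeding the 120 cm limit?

1721

Density check — granola A 15.63, muesli mix 15.52, seed granola 13.15, oat clusters 10.14 are the best per cm.
Filling by ratio: 2×granola A + seed granola for 1637, with 11 cm left unused.
Replace 2×granola A with 2×muesli mix: the trade gains 84 net, giving 1721 at 115 cm.
Every other selection either busts 120 cm or exceeds an availability limit or fails to beat 1721.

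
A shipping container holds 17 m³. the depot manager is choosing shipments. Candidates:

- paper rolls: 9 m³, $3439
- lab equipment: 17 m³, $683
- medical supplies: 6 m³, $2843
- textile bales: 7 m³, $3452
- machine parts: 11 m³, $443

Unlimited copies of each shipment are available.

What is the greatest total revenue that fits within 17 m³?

6904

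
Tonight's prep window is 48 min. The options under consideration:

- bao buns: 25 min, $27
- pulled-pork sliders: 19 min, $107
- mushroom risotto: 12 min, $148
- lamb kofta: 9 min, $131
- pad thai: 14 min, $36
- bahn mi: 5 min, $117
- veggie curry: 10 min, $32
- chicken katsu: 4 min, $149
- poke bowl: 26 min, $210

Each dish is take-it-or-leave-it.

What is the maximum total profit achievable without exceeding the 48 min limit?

624

Density check — chicken katsu 37.25, bahn mi 23.40, lamb kofta 14.56 are the best per min.
A density-first pass picks mushroom risotto + lamb kofta + bahn mi + veggie curry + chicken katsu — 577 at 40 min.
Dropping lamb kofta and veggie curry frees 19 min; slotting in poke bowl (26 min) lifts the total to 624 at 47 min.
Next best is lamb kofta + bahn mi + chicken katsu + poke bowl at 607 (44 min) — short by 17.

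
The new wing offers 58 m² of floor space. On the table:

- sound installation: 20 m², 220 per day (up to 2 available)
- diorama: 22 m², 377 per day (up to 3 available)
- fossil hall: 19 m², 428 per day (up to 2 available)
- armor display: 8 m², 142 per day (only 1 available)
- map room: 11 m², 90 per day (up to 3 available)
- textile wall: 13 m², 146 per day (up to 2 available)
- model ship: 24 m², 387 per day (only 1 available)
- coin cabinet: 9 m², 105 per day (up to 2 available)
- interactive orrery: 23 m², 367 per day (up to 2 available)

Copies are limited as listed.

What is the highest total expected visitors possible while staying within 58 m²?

1103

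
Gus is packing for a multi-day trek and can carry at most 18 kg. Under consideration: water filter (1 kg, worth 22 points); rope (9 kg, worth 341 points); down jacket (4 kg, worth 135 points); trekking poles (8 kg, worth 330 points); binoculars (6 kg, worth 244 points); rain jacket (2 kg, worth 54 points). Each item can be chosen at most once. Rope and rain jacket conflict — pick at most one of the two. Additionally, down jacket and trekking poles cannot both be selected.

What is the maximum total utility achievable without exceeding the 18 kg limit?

693

Taking water filter + rope + trekking poles: 18 kg used, 693 in utility.
No other feasible combination exceeds 693.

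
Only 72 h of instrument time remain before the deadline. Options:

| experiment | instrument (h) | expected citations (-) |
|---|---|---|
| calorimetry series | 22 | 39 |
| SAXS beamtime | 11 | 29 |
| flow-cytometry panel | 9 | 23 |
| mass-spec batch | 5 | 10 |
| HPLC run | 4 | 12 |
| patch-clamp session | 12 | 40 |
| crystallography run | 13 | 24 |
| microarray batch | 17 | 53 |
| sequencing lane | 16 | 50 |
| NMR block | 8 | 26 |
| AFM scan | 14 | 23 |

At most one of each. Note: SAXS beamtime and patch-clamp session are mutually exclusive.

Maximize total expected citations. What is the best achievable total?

214

Best packing: flow-cytometry panel + mass-spec batch + HPLC run + patch-clamp session + microarray batch + sequencing lane + NMR block — 71 h, 214 total.
Next best is HPLC run + patch-clamp session + crystallography run + microarray batch + sequencing lane + NMR block at 205 (70 h) — short by 9.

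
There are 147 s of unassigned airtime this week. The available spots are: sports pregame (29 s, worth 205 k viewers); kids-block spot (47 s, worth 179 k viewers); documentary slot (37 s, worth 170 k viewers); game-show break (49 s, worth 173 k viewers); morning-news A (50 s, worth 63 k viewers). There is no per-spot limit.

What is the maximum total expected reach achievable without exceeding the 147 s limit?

5×sports pregame uses 145 of the 147 s and totals 1025.
No other feasible combination exceeds 1025.

1025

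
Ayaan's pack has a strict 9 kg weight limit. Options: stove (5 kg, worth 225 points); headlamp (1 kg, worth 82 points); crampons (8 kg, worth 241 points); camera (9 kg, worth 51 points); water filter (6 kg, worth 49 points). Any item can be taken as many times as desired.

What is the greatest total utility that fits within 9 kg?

738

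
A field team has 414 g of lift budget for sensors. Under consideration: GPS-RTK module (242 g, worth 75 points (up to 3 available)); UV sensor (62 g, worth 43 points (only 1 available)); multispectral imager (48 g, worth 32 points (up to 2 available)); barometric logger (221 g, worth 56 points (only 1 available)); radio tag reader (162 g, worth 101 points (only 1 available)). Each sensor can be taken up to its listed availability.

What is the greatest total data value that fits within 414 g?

Best packing: UV sensor + 2×multispectral imager + radio tag reader — 320 g, 208 total.
That's the maximum — no swap from here does better than 208.

208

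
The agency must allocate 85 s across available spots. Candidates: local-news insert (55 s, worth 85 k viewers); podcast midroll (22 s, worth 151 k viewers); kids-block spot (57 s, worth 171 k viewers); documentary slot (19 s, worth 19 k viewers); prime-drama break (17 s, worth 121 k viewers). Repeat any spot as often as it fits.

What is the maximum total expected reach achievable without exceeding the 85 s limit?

605

Ranking by ratio (expected reach/s): prime-drama break 7.12, podcast midroll 6.86, kids-block spot 3.00.
5×prime-drama break uses 85 of the 85 s and totals 605.
Nothing else within 85 s beats 605.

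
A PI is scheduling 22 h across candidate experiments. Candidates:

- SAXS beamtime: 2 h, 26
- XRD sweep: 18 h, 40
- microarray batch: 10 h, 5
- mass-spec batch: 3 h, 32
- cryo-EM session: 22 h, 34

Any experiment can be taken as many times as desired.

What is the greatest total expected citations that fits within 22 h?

286

Taking 11×SAXS beamtime: 22 h used, 286 in expected citations.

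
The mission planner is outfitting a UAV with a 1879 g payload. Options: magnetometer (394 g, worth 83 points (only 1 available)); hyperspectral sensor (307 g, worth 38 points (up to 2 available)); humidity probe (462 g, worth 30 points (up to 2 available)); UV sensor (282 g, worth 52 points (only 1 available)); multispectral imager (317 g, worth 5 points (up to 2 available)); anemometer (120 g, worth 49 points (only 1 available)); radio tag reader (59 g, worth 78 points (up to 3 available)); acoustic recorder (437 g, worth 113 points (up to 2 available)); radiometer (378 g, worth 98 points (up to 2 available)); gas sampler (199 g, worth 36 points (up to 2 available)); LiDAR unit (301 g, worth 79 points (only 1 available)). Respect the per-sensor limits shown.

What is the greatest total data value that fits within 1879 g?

686

A density-first pass picks anemometer + 3×radio tag reader + acoustic recorder + 2×radiometer + LiDAR unit — 671 at 1791 g.
The 378 g tied up in radiometer is better spent on acoustic recorder — total rises to 686 (1850 g).
Nothing else within 1879 g beats 686.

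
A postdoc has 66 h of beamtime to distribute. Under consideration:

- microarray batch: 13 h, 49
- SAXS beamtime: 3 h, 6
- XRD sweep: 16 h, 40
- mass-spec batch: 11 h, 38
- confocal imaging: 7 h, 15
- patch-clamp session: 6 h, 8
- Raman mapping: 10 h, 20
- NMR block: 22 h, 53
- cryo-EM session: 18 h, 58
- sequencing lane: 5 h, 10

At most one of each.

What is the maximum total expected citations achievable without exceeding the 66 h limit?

Greedy by ratio would take microarray batch + XRD sweep + mass-spec batch + confocal imaging + cryo-EM session: 65 h used, total 200.
The 7 h tied up in confocal imaging is better spent on SAXS beamtime + sequencing lane — total rises to 201 (66 h).
The closest alternative, microarray batch + XRD sweep + mass-spec batch + confocal imaging + cryo-EM session, reaches only 200.

201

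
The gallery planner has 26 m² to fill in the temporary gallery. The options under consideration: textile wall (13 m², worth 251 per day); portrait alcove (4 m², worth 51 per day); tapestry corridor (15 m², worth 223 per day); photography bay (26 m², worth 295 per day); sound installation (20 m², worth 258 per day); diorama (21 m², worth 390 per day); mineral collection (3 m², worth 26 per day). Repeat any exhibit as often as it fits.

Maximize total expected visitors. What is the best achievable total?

Ranking by ratio (expected visitors/m²): textile wall 19.31, diorama 18.57, tapestry corridor 14.87.
The ratio ordering already packs tightly: 2×textile wall, 26 m², 502.
No other feasible combination exceeds 502.

502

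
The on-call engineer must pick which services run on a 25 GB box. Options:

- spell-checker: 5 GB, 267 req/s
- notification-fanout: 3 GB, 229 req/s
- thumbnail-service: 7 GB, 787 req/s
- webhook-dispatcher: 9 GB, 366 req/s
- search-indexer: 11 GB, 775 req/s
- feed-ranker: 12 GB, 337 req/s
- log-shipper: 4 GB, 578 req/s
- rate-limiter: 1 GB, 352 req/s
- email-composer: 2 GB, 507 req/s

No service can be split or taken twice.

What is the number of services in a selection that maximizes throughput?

5

Best achievable throughput is 2999.
thumbnail-service + search-indexer + log-shipper + rate-limiter + email-composer hits 2999 at 25 GB.
Any selection reaching 2999 contains exactly 5 services.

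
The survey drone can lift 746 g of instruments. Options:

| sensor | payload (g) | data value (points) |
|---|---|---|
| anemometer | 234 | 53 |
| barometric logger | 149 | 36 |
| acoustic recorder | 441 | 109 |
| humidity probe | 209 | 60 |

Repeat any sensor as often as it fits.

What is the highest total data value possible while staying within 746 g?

192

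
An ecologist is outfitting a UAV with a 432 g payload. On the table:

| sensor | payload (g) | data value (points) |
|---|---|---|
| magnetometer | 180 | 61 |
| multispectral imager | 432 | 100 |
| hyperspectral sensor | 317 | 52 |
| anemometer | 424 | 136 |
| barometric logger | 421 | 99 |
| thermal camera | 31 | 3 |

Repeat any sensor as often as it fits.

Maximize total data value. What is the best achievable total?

The ratio heuristic lands on 2×magnetometer + 2×thermal camera (128) but leaves 10 g idle.
Replace 2×magnetometer and 2×thermal camera with anemometer: the trade gains 8 net, giving 136 at 424 g.

136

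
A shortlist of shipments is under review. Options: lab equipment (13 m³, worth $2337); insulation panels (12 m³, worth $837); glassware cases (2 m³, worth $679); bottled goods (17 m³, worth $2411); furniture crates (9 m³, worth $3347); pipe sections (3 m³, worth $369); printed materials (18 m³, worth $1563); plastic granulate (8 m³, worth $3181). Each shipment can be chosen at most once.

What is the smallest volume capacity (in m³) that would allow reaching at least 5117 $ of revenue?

Minimise m³ subject to total revenue ≥ 5117.
furniture crates + plastic granulate reaches 6528 using 17 m³.
Any bundle with less than 17 m³ falls short of 5117.

17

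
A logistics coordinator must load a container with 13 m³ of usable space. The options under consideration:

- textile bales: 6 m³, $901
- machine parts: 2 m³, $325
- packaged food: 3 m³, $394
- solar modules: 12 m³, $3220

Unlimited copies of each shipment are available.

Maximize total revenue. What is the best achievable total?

3220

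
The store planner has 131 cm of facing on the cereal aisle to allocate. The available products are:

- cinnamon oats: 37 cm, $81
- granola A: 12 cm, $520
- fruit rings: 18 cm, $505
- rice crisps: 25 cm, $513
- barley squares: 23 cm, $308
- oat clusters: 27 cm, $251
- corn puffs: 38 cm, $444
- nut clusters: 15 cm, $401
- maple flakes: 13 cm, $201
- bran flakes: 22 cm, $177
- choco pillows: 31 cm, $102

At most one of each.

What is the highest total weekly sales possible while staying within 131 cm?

By weekly sales per cm: granola A 43.33, fruit rings 28.06, nut clusters 26.73, rice crisps 20.52 lead.
Filling by ratio: granola A + fruit rings + rice crisps + barley squares + nut clusters + maple flakes + bran flakes for 2625, with 3 cm left unused.
The 35 cm tied up in maple flakes and bran flakes is better spent on corn puffs — total rises to 2691 (131 cm).
Next best is granola A + fruit rings + rice crisps + barley squares + nut clusters + maple flakes + bran flakes at 2625 (128 cm) — short by 66.

2691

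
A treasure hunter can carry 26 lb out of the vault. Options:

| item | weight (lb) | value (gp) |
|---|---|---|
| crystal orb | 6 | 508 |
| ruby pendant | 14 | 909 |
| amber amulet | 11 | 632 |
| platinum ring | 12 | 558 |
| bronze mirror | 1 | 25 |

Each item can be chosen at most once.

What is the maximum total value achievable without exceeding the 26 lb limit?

Density check — crystal orb 84.67, ruby pendant 64.93, amber amulet 57.45 are the best per lb.
Greedy by ratio would take crystal orb + ruby pendant + bronze mirror: 21 lb used, total 1442.
Dropping crystal orb frees 6 lb; slotting in amber amulet (11 lb) lifts the total to 1566 at 26 lb.

1566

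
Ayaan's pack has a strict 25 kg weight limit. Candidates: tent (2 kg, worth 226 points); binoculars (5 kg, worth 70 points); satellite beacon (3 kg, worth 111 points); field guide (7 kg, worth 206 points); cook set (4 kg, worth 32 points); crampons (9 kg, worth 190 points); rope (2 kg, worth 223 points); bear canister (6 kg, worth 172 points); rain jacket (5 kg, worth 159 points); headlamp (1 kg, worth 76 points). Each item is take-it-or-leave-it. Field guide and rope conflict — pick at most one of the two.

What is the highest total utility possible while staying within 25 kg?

1046

Best packing: tent + crampons + rope + bear canister + rain jacket + headlamp — 25 kg, 1046 total.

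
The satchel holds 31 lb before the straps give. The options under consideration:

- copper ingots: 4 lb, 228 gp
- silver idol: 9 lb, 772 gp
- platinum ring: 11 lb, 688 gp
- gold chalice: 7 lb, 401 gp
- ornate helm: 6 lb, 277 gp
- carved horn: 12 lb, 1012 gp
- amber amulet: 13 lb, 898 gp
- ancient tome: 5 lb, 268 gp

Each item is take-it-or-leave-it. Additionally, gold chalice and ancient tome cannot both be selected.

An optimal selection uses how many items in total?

4

Best achievable value is 2289.
One optimal bundle: copper ingots + silver idol + ornate helm + carved horn (31 lb).
Every optimal selection uses 4 items.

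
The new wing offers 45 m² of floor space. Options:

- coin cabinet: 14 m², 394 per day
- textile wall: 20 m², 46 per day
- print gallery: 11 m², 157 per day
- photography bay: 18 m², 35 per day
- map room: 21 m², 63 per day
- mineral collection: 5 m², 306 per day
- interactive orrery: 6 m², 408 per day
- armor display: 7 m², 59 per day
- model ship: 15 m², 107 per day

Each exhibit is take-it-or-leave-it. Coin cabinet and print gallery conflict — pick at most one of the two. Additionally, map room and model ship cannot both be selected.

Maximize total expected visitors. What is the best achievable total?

1215

Ranking by ratio (expected visitors/m²): interactive orrery 68.00, mineral collection 61.20, coin cabinet 28.14, print gallery 14.27.
Best packing: coin cabinet + mineral collection + interactive orrery + model ship — 40 m², 1215 total.
The spare 5 m² is too small for any remaining exhibit, and no feasible exchange beats 1215.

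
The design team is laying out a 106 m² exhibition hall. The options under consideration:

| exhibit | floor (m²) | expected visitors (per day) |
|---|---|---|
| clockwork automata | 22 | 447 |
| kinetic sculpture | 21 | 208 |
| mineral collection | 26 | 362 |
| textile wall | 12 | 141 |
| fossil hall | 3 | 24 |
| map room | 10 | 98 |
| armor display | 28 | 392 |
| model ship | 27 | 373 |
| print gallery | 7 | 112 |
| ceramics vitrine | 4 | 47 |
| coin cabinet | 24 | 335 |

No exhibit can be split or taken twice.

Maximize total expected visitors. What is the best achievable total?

1629

A density-first pass picks clockwork automata + textile wall + fossil hall + armor display + print gallery + ceramics vitrine + coin cabinet — 1498 at 100 m².
Using the slack differently, clockwork automata + mineral collection + model ship + print gallery + coin cabinet comes to 1629 at 106 m².
Nothing else within 106 m² beats 1629.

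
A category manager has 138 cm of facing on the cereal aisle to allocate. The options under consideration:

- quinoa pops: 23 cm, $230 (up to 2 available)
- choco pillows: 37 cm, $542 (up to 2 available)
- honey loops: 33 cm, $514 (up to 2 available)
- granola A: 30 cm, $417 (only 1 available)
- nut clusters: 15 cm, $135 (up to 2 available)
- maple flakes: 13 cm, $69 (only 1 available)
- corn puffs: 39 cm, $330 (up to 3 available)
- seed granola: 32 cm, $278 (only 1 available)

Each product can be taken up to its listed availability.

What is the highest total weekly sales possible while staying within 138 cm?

2015

Greedy by ratio would take choco pillows + 2×honey loops + granola A: 133 cm used, total 1987.
Dropping honey loops frees 33 cm; slotting in choco pillows (37 cm) lifts the total to 2015 at 137 cm.
Nothing else within 138 cm beats 2015.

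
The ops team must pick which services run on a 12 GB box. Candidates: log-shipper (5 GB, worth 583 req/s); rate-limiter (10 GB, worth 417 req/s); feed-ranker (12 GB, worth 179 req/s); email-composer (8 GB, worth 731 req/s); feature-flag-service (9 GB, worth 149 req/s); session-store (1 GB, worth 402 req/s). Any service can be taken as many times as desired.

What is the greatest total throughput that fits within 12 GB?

4824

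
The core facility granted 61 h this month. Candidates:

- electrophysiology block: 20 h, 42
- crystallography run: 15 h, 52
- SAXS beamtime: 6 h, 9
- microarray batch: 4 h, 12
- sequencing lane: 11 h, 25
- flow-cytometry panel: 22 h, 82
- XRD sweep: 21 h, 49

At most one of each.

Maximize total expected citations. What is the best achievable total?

188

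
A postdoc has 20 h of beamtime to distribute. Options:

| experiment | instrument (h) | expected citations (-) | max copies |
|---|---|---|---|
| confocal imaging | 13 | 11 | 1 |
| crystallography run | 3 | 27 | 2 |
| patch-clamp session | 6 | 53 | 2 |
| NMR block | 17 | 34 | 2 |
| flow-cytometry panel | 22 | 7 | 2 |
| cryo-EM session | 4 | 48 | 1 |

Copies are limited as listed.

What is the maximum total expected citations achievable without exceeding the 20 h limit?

181

The ratio heuristic lands on 2×crystallography run + patch-clamp session + cryo-EM session (155) but leaves 4 h idle.
Replace crystallography run with patch-clamp session: the trade gains 26 net, giving 181 at 19 h.
Every other selection either busts 20 h or exceeds an availability limit or fails to beat 181.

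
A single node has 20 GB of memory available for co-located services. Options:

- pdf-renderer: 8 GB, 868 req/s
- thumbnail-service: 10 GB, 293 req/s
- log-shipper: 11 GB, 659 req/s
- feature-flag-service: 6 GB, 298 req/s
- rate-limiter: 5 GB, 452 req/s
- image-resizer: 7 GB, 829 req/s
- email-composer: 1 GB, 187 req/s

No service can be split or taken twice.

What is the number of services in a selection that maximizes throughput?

3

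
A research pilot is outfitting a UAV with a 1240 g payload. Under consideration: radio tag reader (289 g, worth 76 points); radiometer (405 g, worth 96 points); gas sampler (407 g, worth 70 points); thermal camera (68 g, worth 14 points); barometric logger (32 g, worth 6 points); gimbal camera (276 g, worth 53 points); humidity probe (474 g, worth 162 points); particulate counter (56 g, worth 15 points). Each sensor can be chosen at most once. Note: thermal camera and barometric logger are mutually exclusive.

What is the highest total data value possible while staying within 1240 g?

Ranking by ratio (data value/g): humidity probe 0.34, particulate counter 0.27, radio tag reader 0.26.
Radio tag reader + radiometer + humidity probe + particulate counter uses 1224 of the 1240 g and totals 349.
An exhaustive check of the 256 subsets confirms 349.

349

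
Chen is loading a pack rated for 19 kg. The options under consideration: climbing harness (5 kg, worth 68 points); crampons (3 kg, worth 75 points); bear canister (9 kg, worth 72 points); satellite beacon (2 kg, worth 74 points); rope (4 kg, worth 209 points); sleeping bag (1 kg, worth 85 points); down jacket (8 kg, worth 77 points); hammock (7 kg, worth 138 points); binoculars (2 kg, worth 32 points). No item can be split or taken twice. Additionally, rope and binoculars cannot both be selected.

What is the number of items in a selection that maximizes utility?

5

The maximum utility within 19 kg is 581.
One optimal bundle: crampons + satellite beacon + rope + sleeping bag + hammock (17 kg).
All optima have 5 items.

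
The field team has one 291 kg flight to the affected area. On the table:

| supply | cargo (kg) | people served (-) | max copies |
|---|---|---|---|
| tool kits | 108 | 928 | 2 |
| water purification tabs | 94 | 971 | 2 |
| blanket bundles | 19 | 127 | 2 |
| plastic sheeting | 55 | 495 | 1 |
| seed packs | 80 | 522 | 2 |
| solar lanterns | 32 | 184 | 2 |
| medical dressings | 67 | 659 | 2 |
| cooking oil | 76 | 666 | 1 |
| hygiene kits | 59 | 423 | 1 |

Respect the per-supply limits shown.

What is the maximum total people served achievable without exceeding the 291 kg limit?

2785

Greedy by ratio would take 2×water purification tabs + blanket bundles + medical dressings: 274 kg used, total 2728.
Replace blanket bundles with solar lanterns: the trade gains 57 net, giving 2785 at 287 kg.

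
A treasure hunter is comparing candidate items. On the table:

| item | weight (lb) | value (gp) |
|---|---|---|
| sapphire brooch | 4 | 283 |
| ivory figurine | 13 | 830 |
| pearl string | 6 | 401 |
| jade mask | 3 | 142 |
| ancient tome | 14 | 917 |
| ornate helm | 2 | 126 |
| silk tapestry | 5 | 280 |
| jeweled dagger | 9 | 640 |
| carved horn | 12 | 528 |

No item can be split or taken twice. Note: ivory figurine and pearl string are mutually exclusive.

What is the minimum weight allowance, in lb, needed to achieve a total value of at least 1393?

21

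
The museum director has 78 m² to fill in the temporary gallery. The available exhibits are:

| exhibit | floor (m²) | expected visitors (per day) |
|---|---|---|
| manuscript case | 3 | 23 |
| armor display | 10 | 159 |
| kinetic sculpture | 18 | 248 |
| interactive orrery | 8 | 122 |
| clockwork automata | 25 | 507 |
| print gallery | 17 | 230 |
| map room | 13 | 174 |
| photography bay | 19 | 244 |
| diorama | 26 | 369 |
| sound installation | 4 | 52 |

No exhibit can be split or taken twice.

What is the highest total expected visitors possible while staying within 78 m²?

Ranking by ratio (expected visitors/m²): clockwork automata 20.28, armor display 15.90, interactive orrery 15.25.
A density-first pass picks manuscript case + armor display + interactive orrery + clockwork automata + diorama + sound installation — 1232 at 76 m².
Reworking the packing: armor display + kinetic sculpture + interactive orrery + clockwork automata + print gallery uses 78 m² and improves the total to 1266.
Next best is armor display + clockwork automata + print gallery + diorama at 1265 (78 m²) — short by 1.

1266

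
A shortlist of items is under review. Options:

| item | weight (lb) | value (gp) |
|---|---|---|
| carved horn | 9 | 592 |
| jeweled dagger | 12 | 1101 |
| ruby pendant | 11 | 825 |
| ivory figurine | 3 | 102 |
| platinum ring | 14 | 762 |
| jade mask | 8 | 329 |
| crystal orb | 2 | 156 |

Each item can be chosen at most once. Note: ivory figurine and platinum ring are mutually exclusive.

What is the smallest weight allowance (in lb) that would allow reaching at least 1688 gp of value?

Look for the lowest-weight combination reaching 1688.
carved horn + jeweled dagger: 1693 value at 21 lb.
Below 21 lb the best achievable stays under 1688.

21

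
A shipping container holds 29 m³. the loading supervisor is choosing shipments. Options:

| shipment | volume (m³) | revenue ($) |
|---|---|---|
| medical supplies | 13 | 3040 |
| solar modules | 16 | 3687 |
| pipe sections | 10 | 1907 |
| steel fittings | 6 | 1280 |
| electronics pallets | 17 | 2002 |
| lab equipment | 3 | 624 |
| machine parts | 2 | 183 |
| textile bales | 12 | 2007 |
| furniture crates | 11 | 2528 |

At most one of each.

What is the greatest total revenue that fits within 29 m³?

6727

Ranking by ratio (revenue/m³): medical supplies 233.85, solar modules 230.44, furniture crates 229.82, steel fittings 213.33.
The ratio ordering already packs tightly: medical supplies + solar modules, 29 m³, 6727.
No other feasible combination exceeds 6727.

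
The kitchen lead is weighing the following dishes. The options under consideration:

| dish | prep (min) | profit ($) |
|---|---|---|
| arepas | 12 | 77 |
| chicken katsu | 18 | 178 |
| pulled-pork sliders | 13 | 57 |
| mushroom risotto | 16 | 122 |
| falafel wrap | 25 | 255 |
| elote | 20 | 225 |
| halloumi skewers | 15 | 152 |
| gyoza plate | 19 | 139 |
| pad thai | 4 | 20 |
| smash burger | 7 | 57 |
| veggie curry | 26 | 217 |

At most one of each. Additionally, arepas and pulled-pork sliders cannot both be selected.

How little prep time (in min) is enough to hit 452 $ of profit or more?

45

Look for the lowest-prep combination reaching 452.
Taking falafel wrap + elote gives 480 (≥ 452) for 45 min.
No combination under 45 min hits 452.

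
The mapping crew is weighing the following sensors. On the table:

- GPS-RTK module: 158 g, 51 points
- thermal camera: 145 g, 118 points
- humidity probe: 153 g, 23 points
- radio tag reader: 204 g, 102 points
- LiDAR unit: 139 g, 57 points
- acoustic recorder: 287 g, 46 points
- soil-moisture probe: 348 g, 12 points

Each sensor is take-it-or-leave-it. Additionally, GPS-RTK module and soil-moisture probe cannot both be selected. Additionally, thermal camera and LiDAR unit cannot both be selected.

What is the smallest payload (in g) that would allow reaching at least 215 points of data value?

349

Need the lightest bundle worth ≥ 215.
Taking thermal camera + radio tag reader gives 220 (≥ 215) for 349 g.
No combination under 349 g hits 215.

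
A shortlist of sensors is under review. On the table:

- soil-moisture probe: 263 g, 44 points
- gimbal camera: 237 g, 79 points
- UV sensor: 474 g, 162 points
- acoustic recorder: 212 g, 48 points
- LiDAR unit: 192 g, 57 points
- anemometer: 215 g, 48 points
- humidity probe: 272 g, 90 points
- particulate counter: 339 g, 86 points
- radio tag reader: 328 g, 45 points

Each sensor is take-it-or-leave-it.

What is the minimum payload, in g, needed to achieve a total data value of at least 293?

903

Minimise g subject to total data value ≥ 293.
gimbal camera + UV sensor + LiDAR unit reaches 298 using 903 g.
Any bundle with less than 903 g falls short of 293.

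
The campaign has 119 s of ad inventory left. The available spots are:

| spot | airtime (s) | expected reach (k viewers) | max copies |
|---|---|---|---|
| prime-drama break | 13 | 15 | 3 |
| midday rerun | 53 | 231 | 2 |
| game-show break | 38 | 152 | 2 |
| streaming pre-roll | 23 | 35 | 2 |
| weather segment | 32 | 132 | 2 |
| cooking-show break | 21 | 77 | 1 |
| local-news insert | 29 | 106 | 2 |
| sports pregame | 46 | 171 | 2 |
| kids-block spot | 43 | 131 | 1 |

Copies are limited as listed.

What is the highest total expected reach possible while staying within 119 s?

Ranking by ratio (expected reach/s): midday rerun 4.36, weather segment 4.12, game-show break 4.00.
Taking the top-ratio spots first gives prime-drama break + 2×midday rerun for 477 (119 s).
Dropping prime-drama break and midday rerun frees 66 s; slotting in 2×weather segment (64 s) lifts the total to 495 at 117 s.

495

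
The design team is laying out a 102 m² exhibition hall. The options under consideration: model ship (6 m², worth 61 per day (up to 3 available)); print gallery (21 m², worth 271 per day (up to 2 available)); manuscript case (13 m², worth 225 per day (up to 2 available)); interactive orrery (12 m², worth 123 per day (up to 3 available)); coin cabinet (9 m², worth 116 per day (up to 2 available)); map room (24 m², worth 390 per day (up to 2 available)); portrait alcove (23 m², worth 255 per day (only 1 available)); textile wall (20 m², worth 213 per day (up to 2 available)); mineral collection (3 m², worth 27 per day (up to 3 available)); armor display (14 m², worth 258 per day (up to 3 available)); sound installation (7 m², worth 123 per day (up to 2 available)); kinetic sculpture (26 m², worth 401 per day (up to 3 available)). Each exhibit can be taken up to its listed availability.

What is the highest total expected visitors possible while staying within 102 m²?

By expected visitors per m²: armor display 18.43, sound installation 17.57, manuscript case 17.31, map room 16.25 lead.
The ratio heuristic lands on 2×manuscript case + 2×coin cabinet + 3×armor display + 2×sound installation (1702) but leaves 2 m² idle.
Replace 2×coin cabinet and sound installation with map room + mineral collection: the trade gains 62 net, giving 1764 at 102 m².
That's the maximum — no swap from here does better than 1764.

1764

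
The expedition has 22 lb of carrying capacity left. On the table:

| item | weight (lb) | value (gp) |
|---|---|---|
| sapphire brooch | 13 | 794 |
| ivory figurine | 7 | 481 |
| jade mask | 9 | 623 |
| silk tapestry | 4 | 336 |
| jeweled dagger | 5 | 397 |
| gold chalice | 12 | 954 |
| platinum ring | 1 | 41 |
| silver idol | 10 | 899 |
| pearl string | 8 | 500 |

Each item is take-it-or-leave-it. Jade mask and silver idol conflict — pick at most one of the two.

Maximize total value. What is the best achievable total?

Ranking by ratio (value/lb): silver idol 89.90, silk tapestry 84.00, gold chalice 79.50, jeweled dagger 79.40.
The ratio heuristic lands on silk tapestry + jeweled dagger + platinum ring + silver idol (1673) but leaves 2 lb idle.
Replace silk tapestry and jeweled dagger and platinum ring with gold chalice: the trade gains 180 net, giving 1853 at 22 lb.

1853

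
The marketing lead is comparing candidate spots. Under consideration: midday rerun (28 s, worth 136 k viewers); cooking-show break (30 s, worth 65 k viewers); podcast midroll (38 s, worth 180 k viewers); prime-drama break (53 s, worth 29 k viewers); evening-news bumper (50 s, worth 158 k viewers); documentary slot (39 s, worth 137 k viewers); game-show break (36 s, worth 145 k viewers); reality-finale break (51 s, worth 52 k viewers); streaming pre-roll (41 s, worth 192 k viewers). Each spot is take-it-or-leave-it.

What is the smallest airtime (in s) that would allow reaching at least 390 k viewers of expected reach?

Need the lightest bundle worth ≥ 390.
midday rerun + cooking-show break + streaming pre-roll: 393 expected reach at 99 s.
Below 99 s the best achievable stays under 390.

99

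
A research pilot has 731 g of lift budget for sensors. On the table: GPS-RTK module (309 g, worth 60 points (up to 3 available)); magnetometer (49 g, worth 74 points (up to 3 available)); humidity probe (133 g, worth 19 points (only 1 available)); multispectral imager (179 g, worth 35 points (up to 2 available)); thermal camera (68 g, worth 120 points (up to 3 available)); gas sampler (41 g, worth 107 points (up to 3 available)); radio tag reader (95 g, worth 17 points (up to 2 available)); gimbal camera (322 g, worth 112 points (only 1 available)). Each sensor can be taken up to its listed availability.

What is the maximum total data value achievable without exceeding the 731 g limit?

939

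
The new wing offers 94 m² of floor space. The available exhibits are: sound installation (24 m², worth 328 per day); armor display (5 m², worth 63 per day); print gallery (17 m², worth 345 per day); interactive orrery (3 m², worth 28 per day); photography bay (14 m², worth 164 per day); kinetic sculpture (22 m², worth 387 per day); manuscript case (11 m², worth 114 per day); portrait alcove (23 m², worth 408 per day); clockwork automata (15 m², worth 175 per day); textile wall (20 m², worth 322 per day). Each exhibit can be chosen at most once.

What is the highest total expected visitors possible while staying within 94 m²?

Ranking by ratio (expected visitors/m²): print gallery 20.29, portrait alcove 17.74, kinetic sculpture 17.59, textile wall 16.10.
A density-first pass picks armor display + print gallery + interactive orrery + kinetic sculpture + portrait alcove + textile wall — 1553 at 90 m².
Replace armor display and interactive orrery with manuscript case: the trade gains 23 net, giving 1576 at 93 m².
That's the maximum — no swap from here does better than 1576.

1576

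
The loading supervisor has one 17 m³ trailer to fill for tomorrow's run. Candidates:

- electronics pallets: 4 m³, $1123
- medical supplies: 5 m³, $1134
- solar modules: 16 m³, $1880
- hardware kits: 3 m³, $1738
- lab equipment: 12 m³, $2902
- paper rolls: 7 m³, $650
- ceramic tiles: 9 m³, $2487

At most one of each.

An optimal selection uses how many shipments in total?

Best achievable revenue is 5359.
medical supplies + hardware kits + ceramic tiles hits 5359 at 17 m³.
Any selection reaching 5359 contains exactly 3 shipments.

3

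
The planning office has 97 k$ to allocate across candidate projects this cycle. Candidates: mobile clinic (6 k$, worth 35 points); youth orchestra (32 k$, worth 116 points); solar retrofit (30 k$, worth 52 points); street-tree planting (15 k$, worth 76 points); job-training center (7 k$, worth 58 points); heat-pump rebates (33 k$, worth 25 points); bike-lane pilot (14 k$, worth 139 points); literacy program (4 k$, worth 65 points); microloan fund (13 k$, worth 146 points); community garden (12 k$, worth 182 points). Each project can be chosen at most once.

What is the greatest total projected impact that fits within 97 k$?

The ratio heuristic lands on mobile clinic + street-tree planting + job-training center + bike-lane pilot + literacy program + microloan fund + community garden (701) but leaves 26 k$ idle.
The 6 k$ tied up in mobile clinic is better spent on youth orchestra — total rises to 782 (97 k$).
Nothing else within 97 k$ beats 782.

782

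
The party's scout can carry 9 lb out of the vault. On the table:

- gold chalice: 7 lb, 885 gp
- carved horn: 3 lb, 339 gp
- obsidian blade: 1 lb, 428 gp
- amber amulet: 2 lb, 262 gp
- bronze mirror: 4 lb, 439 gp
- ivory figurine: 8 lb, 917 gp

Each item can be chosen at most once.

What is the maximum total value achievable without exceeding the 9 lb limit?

1345

Greedy by ratio would take carved horn + obsidian blade + amber amulet: 6 lb used, total 1029.
Replace carved horn and amber amulet with ivory figurine: the trade gains 316 net, giving 1345 at 9 lb.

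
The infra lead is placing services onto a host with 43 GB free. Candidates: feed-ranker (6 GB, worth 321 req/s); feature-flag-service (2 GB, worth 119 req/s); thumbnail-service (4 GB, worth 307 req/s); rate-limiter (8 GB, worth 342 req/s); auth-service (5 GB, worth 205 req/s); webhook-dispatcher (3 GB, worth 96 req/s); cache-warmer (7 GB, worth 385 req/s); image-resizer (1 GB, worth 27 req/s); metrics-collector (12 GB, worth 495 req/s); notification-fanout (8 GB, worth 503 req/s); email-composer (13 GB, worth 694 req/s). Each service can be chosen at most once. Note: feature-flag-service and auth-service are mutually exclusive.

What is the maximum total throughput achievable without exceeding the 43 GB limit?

2425

The ratio ordering already packs tightly: feed-ranker + feature-flag-service + thumbnail-service + webhook-dispatcher + cache-warmer + notification-fanout + email-composer, 43 GB, 2425.
Every other selection either busts 43 GB or breaks a pairing rule or fails to beat 2425.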